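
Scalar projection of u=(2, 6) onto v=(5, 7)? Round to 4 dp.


u.v = 52, |v| = sqrt(74) = 8.6023
Scalar projection = u.v / |v| = 52 / sqrt(74) = 6.0449

6.0449


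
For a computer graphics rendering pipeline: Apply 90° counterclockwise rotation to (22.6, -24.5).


90° CCW: (x,y) -> (-y, x)
(22.6,-24.5) -> (24.5, 22.6)

(24.5, 22.6)


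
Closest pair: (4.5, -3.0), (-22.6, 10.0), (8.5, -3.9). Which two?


d(P0,P1) = 30.0568, d(P0,P2) = 4.1, d(P1,P2) = 34.0649
Closest: P0 and P2

Closest pair: (4.5, -3.0) and (8.5, -3.9), distance = 4.1


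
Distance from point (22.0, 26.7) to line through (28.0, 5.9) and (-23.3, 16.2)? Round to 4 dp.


|cross product| = 1005.24
|line direction| = sqrt(2737.78) = 52.3238
Distance = 1005.24/sqrt(2737.78) = 19.2119

19.2119


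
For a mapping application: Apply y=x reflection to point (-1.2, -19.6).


Reflection over y=x: (x,y) -> (y,x)
(-1.2, -19.6) -> (-19.6, -1.2)

(-19.6, -1.2)


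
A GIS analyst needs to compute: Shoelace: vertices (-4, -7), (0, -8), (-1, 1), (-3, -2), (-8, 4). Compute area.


Shoelace sum: ((-4)*(-8) - 0*(-7)) + (0*1 - (-1)*(-8)) + ((-1)*(-2) - (-3)*1) + ((-3)*4 - (-8)*(-2)) + ((-8)*(-7) - (-4)*4)
= 73
Area = |73|/2 = 36.5

36.5


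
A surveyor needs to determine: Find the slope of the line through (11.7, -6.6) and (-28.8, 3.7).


slope = (y2-y1)/(x2-x1) = (3.7-(-6.6))/((-28.8)-11.7) = 10.3/(-40.5) = -0.2543

-0.2543


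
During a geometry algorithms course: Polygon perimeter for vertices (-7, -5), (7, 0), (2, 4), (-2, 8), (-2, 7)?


Sides: (-7, -5)->(7, 0): sqrt(221) = 14.866069, (7, 0)->(2, 4): sqrt(41) = 6.403124, (2, 4)->(-2, 8): sqrt(32) = 5.656854, (-2, 8)->(-2, 7): sqrt(1) = 1, (-2, 7)->(-7, -5): sqrt(169) = 13
Sum = 40.926047
Perimeter = 40.926

40.926


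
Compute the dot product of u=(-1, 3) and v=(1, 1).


u . v = u_x*v_x + u_y*v_y = (-1)*1 + 3*1
= (-1) + 3 = 2

2


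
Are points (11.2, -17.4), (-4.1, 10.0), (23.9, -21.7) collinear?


Cross product: ((-4.1)-11.2)*((-21.7)-(-17.4)) - (10-(-17.4))*(23.9-11.2)
= -282.19

No, not collinear


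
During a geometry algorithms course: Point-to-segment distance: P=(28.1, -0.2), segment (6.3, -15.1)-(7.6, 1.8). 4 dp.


Project P onto AB: t = 0.9751 (clamped to [0,1])
Closest point on segment: (7.5676, 1.3794)
Distance: 20.593

20.593


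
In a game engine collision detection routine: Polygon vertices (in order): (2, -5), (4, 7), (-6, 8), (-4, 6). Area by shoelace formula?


Shoelace sum: (2*7 - 4*(-5)) + (4*8 - (-6)*7) + ((-6)*6 - (-4)*8) + ((-4)*(-5) - 2*6)
= 112
Area = |112|/2 = 56

56


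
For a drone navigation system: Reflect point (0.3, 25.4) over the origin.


Reflection over origin: (x,y) -> (-x,-y)
(0.3, 25.4) -> (-0.3, -25.4)

(-0.3, -25.4)


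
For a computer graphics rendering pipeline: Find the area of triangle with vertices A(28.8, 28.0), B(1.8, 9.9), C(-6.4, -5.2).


Area = |x_A(y_B-y_C) + x_B(y_C-y_A) + x_C(y_A-y_B)|/2
= |434.88 + (-59.76) + (-115.84)|/2
= 259.28/2 = 129.64

129.64


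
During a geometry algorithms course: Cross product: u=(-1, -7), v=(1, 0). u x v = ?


u x v = u_x*v_y - u_y*v_x = (-1)*0 - (-7)*1
= 0 - (-7) = 7

7


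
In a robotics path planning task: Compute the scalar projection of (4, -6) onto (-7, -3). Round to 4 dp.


u.v = -10, |v| = sqrt(58) = 7.6158
Scalar projection = u.v / |v| = -10 / sqrt(58) = -1.3131

-1.3131


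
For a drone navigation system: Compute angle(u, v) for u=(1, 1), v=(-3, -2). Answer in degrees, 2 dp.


u.v = -5, |u| = sqrt(2) = 1.4142, |v| = sqrt(13) = 3.6056
cos(theta) = u.v/(|u||v|) = -5/sqrt(26) = -0.980581
theta = acos(-0.980581) = 168.69 degrees

168.69 degrees


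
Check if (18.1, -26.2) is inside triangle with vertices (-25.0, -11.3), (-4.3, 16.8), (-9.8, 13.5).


Cross products: AB x AP = -1519.54, BC x BP = 310.42, CA x CP = 1295.36
All same sign? no

No, outside


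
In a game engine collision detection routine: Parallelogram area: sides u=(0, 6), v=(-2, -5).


|u x v| = |0*(-5) - 6*(-2)|
= |0 - (-12)| = 12

12


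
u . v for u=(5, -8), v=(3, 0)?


u . v = u_x*v_x + u_y*v_y = 5*3 + (-8)*0
= 15 + 0 = 15

15


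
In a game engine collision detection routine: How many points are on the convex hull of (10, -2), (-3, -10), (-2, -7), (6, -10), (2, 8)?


Convex hull vertices (CCW): (-3, -10), (6, -10), (10, -2), (2, 8)
Count = 4

4


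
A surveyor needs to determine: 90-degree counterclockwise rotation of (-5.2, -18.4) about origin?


90° CCW: (x,y) -> (-y, x)
(-5.2,-18.4) -> (18.4, -5.2)

(18.4, -5.2)


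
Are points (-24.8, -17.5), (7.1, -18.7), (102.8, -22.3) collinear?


Cross product: (7.1-(-24.8))*((-22.3)-(-17.5)) - ((-18.7)-(-17.5))*(102.8-(-24.8))
= 0

Yes, collinear


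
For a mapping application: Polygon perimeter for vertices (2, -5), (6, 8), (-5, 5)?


Sides: (2, -5)->(6, 8): sqrt(185) = 13.601471, (6, 8)->(-5, 5): sqrt(130) = 11.401754, (-5, 5)->(2, -5): sqrt(149) = 12.206556
Sum = 37.209781
Perimeter = 37.2098

37.2098


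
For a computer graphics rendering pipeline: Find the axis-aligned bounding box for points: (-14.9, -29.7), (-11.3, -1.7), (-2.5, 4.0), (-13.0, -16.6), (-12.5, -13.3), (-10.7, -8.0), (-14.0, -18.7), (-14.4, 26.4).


x range: [-14.9, -2.5]
y range: [-29.7, 26.4]
Bounding box: (-14.9,-29.7) to (-2.5,26.4)

(-14.9,-29.7) to (-2.5,26.4)


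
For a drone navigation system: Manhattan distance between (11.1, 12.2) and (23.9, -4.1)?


|11.1-23.9| + |12.2-(-4.1)| = 12.8 + 16.3 = 29.1

29.1


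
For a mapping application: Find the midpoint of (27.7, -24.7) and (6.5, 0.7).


M = ((27.7+6.5)/2, ((-24.7)+0.7)/2)
= (17.1, -12)

(17.1, -12)


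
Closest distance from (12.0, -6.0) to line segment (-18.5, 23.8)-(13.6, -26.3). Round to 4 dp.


Project P onto AB: t = 0.6982 (clamped to [0,1])
Closest point on segment: (3.9132, -11.1814)
Distance: 9.6043

9.6043


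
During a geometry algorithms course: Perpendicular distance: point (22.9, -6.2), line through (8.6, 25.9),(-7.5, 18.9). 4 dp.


|cross product| = 616.91
|line direction| = sqrt(308.21) = 17.5559
Distance = 616.91/sqrt(308.21) = 35.1397

35.1397


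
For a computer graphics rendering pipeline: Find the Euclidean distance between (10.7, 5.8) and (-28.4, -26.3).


dx=-39.1, dy=-32.1
d^2 = (-39.1)^2 + (-32.1)^2 = 2559.22
d = sqrt(2559.22) = 50.5887

50.5887


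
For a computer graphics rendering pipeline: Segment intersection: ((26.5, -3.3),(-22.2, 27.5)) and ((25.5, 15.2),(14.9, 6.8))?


Cross products: d1=204.5, d2=-531.06, d3=-870.15, d4=-134.59
d1*d2 < 0 and d3*d4 < 0? no

No, they don't intersect


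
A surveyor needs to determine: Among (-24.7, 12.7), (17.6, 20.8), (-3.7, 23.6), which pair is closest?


d(P0,P1) = 43.0686, d(P0,P2) = 23.6603, d(P1,P2) = 21.4832
Closest: P1 and P2

Closest pair: (17.6, 20.8) and (-3.7, 23.6), distance = 21.4832


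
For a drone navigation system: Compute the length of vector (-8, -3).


|u| = sqrt((-8)^2 + (-3)^2) = sqrt(73) = 8.544

8.544


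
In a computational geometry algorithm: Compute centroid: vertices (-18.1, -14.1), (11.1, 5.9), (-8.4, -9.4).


Centroid = ((x_A+x_B+x_C)/3, (y_A+y_B+y_C)/3)
= (((-18.1)+11.1+(-8.4))/3, ((-14.1)+5.9+(-9.4))/3)
= (-5.1333, -5.8667)

(-5.1333, -5.8667)


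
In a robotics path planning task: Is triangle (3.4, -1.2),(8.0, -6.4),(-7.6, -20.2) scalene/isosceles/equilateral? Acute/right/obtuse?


Side lengths squared: AB^2=48.2, BC^2=433.8, CA^2=482
Sorted: [48.2, 433.8, 482]
By sides: Scalene, By angles: Right

Scalene, Right


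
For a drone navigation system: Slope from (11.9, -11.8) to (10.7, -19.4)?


slope = (y2-y1)/(x2-x1) = ((-19.4)-(-11.8))/(10.7-11.9) = (-7.6)/(-1.2) = 6.3333

6.3333


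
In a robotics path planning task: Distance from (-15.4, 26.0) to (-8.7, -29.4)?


dx=6.7, dy=-55.4
d^2 = 6.7^2 + (-55.4)^2 = 3114.05
d = sqrt(3114.05) = 55.8037

55.8037


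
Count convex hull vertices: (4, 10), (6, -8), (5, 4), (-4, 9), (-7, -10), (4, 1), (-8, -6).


Convex hull vertices (CCW): (-8, -6), (-7, -10), (6, -8), (5, 4), (4, 10), (-4, 9)
Count = 6

6


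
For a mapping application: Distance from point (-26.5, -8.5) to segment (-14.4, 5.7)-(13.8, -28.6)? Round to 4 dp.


Project P onto AB: t = 0.074 (clamped to [0,1])
Closest point on segment: (-12.3142, 3.163)
Distance: 18.3647

18.3647


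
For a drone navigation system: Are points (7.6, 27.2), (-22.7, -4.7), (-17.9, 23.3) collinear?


Cross product: ((-22.7)-7.6)*(23.3-27.2) - ((-4.7)-27.2)*((-17.9)-7.6)
= -695.28

No, not collinear


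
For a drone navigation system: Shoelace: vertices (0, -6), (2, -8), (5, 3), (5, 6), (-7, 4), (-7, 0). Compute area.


Shoelace sum: (0*(-8) - 2*(-6)) + (2*3 - 5*(-8)) + (5*6 - 5*3) + (5*4 - (-7)*6) + ((-7)*0 - (-7)*4) + ((-7)*(-6) - 0*0)
= 205
Area = |205|/2 = 102.5

102.5


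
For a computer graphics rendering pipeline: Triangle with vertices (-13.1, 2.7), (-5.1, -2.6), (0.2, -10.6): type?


Side lengths squared: AB^2=92.09, BC^2=92.09, CA^2=353.78
Sorted: [92.09, 92.09, 353.78]
By sides: Isosceles, By angles: Obtuse

Isosceles, Obtuse


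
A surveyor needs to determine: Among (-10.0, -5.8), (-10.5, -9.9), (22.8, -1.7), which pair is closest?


d(P0,P1) = 4.1304, d(P0,P2) = 33.0553, d(P1,P2) = 34.2948
Closest: P0 and P1

Closest pair: (-10.0, -5.8) and (-10.5, -9.9), distance = 4.1304


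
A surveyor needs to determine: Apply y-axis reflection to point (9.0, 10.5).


Reflection over y-axis: (x,y) -> (-x,y)
(9, 10.5) -> (-9, 10.5)

(-9, 10.5)


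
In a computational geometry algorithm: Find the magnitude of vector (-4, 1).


|u| = sqrt((-4)^2 + 1^2) = sqrt(17) = 4.1231

4.1231


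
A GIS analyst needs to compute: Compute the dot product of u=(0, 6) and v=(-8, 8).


u . v = u_x*v_x + u_y*v_y = 0*(-8) + 6*8
= 0 + 48 = 48

48


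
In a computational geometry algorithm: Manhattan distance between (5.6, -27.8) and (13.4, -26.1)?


|5.6-13.4| + |(-27.8)-(-26.1)| = 7.8 + 1.7 = 9.5

9.5


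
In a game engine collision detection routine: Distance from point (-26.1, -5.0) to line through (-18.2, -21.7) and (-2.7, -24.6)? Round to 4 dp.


|cross product| = 235.94
|line direction| = sqrt(248.66) = 15.769
Distance = 235.94/sqrt(248.66) = 14.9623

14.9623


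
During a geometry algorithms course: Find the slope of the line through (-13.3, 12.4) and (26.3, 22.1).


slope = (y2-y1)/(x2-x1) = (22.1-12.4)/(26.3-(-13.3)) = 9.7/39.6 = 0.2449

0.2449


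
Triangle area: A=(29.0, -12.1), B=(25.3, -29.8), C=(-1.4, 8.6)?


Area = |x_A(y_B-y_C) + x_B(y_C-y_A) + x_C(y_A-y_B)|/2
= |(-1113.6) + 523.71 + (-24.78)|/2
= 614.67/2 = 307.335

307.335


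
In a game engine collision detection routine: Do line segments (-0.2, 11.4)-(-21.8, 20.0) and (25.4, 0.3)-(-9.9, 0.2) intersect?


Cross products: d1=-394.39, d2=-700.13, d3=19.6, d4=325.34
d1*d2 < 0 and d3*d4 < 0? no

No, they don't intersect


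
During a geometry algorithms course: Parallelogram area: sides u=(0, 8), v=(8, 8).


|u x v| = |0*8 - 8*8|
= |0 - 64| = 64

64


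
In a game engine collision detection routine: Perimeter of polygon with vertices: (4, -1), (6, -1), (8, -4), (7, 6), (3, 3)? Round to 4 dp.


Sides: (4, -1)->(6, -1): sqrt(4) = 2, (6, -1)->(8, -4): sqrt(13) = 3.605551, (8, -4)->(7, 6): sqrt(101) = 10.049876, (7, 6)->(3, 3): sqrt(25) = 5, (3, 3)->(4, -1): sqrt(17) = 4.123106
Sum = 24.778533
Perimeter = 24.7785

24.7785


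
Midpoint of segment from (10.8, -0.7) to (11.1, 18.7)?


M = ((10.8+11.1)/2, ((-0.7)+18.7)/2)
= (10.95, 9)

(10.95, 9)


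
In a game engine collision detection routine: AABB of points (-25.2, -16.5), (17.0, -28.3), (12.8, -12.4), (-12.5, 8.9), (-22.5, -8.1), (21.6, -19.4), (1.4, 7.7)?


x range: [-25.2, 21.6]
y range: [-28.3, 8.9]
Bounding box: (-25.2,-28.3) to (21.6,8.9)

(-25.2,-28.3) to (21.6,8.9)


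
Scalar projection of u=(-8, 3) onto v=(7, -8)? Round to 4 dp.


u.v = -80, |v| = sqrt(113) = 10.6301
Scalar projection = u.v / |v| = -80 / sqrt(113) = -7.5258

-7.5258


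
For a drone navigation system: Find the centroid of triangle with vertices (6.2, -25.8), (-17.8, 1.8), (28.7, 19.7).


Centroid = ((x_A+x_B+x_C)/3, (y_A+y_B+y_C)/3)
= ((6.2+(-17.8)+28.7)/3, ((-25.8)+1.8+19.7)/3)
= (5.7, -1.4333)

(5.7, -1.4333)


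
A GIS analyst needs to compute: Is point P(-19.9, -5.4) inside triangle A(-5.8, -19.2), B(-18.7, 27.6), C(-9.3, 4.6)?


Cross products: AB x AP = 481.86, BC x BP = -337.8, CA x CP = -287.28
All same sign? no

No, outside


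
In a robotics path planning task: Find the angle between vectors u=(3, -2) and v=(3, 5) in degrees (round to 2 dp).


u.v = -1, |u| = sqrt(13) = 3.6056, |v| = sqrt(34) = 5.831
cos(theta) = u.v/(|u||v|) = -1/sqrt(442) = -0.047565
theta = acos(-0.047565) = 92.73 degrees

92.73 degrees


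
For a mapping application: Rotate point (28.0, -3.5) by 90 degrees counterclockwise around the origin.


90° CCW: (x,y) -> (-y, x)
(28,-3.5) -> (3.5, 28)

(3.5, 28)


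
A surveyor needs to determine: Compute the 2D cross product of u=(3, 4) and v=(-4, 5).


u x v = u_x*v_y - u_y*v_x = 3*5 - 4*(-4)
= 15 - (-16) = 31

31


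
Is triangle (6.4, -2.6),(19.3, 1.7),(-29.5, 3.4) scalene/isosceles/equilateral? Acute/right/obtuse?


Side lengths squared: AB^2=184.9, BC^2=2384.33, CA^2=1324.81
Sorted: [184.9, 1324.81, 2384.33]
By sides: Scalene, By angles: Obtuse

Scalene, Obtuse


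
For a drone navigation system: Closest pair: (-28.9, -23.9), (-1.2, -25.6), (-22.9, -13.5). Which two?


d(P0,P1) = 27.7521, d(P0,P2) = 12.0067, d(P1,P2) = 24.8455
Closest: P0 and P2

Closest pair: (-28.9, -23.9) and (-22.9, -13.5), distance = 12.0067


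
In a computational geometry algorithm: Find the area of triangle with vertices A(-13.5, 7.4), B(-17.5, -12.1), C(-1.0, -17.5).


Area = |x_A(y_B-y_C) + x_B(y_C-y_A) + x_C(y_A-y_B)|/2
= |(-72.9) + 435.75 + (-19.5)|/2
= 343.35/2 = 171.675

171.675


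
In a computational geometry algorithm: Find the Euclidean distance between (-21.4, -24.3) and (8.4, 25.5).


dx=29.8, dy=49.8
d^2 = 29.8^2 + 49.8^2 = 3368.08
d = sqrt(3368.08) = 58.0352

58.0352


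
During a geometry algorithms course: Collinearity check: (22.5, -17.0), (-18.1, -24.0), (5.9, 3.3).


Cross product: ((-18.1)-22.5)*(3.3-(-17)) - ((-24)-(-17))*(5.9-22.5)
= -940.38

No, not collinear


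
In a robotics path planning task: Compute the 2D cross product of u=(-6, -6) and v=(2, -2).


u x v = u_x*v_y - u_y*v_x = (-6)*(-2) - (-6)*2
= 12 - (-12) = 24

24


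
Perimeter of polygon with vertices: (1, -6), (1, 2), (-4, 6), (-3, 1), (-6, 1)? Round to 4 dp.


Sides: (1, -6)->(1, 2): sqrt(64) = 8, (1, 2)->(-4, 6): sqrt(41) = 6.403124, (-4, 6)->(-3, 1): sqrt(26) = 5.09902, (-3, 1)->(-6, 1): sqrt(9) = 3, (-6, 1)->(1, -6): sqrt(98) = 9.899495
Sum = 32.401639
Perimeter = 32.4016

32.4016


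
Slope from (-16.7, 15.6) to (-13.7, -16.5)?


slope = (y2-y1)/(x2-x1) = ((-16.5)-15.6)/((-13.7)-(-16.7)) = (-32.1)/3 = -10.7

-10.7


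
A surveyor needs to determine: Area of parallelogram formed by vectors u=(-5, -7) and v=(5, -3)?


|u x v| = |(-5)*(-3) - (-7)*5|
= |15 - (-35)| = 50

50


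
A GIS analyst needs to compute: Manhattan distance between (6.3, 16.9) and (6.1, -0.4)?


|6.3-6.1| + |16.9-(-0.4)| = 0.2 + 17.3 = 17.5

17.5


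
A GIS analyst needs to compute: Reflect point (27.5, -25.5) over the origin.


Reflection over origin: (x,y) -> (-x,-y)
(27.5, -25.5) -> (-27.5, 25.5)

(-27.5, 25.5)


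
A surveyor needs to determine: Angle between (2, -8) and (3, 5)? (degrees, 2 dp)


u.v = -34, |u| = sqrt(68) = 8.2462, |v| = sqrt(34) = 5.831
cos(theta) = u.v/(|u||v|) = -34/sqrt(2312) = -0.707107
theta = acos(-0.707107) = 135 degrees

135 degrees


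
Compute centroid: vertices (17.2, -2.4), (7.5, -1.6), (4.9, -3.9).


Centroid = ((x_A+x_B+x_C)/3, (y_A+y_B+y_C)/3)
= ((17.2+7.5+4.9)/3, ((-2.4)+(-1.6)+(-3.9))/3)
= (9.8667, -2.6333)

(9.8667, -2.6333)


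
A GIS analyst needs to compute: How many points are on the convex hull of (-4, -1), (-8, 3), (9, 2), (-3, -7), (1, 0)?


Convex hull vertices (CCW): (-8, 3), (-3, -7), (9, 2)
Count = 3

3


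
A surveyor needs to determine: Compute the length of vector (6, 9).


|u| = sqrt(6^2 + 9^2) = sqrt(117) = 10.8167

10.8167


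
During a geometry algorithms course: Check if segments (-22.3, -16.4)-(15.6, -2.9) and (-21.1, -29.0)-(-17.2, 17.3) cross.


Cross products: d1=104.7, d2=-1597.42, d3=-493.74, d4=1208.38
d1*d2 < 0 and d3*d4 < 0? yes

Yes, they intersect


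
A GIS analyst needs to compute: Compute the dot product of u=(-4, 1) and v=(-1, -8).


u . v = u_x*v_x + u_y*v_y = (-4)*(-1) + 1*(-8)
= 4 + (-8) = -4

-4


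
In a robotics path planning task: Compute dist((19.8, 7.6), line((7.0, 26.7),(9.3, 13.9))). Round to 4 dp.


|cross product| = 119.91
|line direction| = sqrt(169.13) = 13.005
Distance = 119.91/sqrt(169.13) = 9.2203

9.2203


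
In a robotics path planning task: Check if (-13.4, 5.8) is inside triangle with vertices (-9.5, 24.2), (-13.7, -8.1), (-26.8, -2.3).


Cross products: AB x AP = -48.69, BC x BP = -183.83, CA x CP = -214.97
All same sign? yes

Yes, inside


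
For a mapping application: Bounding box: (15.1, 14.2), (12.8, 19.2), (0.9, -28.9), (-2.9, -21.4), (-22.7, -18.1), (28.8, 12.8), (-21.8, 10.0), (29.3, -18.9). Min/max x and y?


x range: [-22.7, 29.3]
y range: [-28.9, 19.2]
Bounding box: (-22.7,-28.9) to (29.3,19.2)

(-22.7,-28.9) to (29.3,19.2)


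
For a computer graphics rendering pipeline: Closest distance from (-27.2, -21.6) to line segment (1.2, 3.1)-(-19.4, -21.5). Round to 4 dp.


Project P onto AB: t = 1 (clamped to [0,1])
Closest point on segment: (-19.4, -21.5)
Distance: 7.8006

7.8006


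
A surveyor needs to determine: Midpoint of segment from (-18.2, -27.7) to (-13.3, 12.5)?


M = (((-18.2)+(-13.3))/2, ((-27.7)+12.5)/2)
= (-15.75, -7.6)

(-15.75, -7.6)


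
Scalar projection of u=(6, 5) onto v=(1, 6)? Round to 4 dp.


u.v = 36, |v| = sqrt(37) = 6.0828
Scalar projection = u.v / |v| = 36 / sqrt(37) = 5.9184

5.9184


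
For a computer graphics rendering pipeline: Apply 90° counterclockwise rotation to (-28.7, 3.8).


90° CCW: (x,y) -> (-y, x)
(-28.7,3.8) -> (-3.8, -28.7)

(-3.8, -28.7)


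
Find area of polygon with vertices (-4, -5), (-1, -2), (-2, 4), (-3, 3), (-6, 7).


Shoelace sum: ((-4)*(-2) - (-1)*(-5)) + ((-1)*4 - (-2)*(-2)) + ((-2)*3 - (-3)*4) + ((-3)*7 - (-6)*3) + ((-6)*(-5) - (-4)*7)
= 56
Area = |56|/2 = 28

28


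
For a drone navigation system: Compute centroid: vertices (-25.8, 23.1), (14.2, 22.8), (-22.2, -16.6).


Centroid = ((x_A+x_B+x_C)/3, (y_A+y_B+y_C)/3)
= (((-25.8)+14.2+(-22.2))/3, (23.1+22.8+(-16.6))/3)
= (-11.2667, 9.7667)

(-11.2667, 9.7667)


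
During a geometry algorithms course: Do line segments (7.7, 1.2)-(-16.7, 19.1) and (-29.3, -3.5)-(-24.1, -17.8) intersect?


Cross products: d1=553.54, d2=297.7, d3=776.98, d4=1032.82
d1*d2 < 0 and d3*d4 < 0? no

No, they don't intersect


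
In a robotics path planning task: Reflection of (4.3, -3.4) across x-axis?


Reflection over x-axis: (x,y) -> (x,-y)
(4.3, -3.4) -> (4.3, 3.4)

(4.3, 3.4)


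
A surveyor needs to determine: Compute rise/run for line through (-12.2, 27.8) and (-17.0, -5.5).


slope = (y2-y1)/(x2-x1) = ((-5.5)-27.8)/((-17)-(-12.2)) = (-33.3)/(-4.8) = 6.9375

6.9375


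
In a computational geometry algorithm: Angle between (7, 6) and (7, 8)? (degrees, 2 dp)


u.v = 97, |u| = sqrt(85) = 9.2195, |v| = sqrt(113) = 10.6301
cos(theta) = u.v/(|u||v|) = 97/sqrt(9605) = 0.989744
theta = acos(0.989744) = 8.21 degrees

8.21 degrees


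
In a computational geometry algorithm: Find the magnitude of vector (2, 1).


|u| = sqrt(2^2 + 1^2) = sqrt(5) = 2.2361

2.2361


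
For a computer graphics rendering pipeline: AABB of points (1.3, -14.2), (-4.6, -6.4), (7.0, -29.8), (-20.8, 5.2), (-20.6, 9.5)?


x range: [-20.8, 7]
y range: [-29.8, 9.5]
Bounding box: (-20.8,-29.8) to (7,9.5)

(-20.8,-29.8) to (7,9.5)


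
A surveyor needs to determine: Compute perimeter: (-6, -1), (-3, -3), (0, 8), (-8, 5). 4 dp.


Sides: (-6, -1)->(-3, -3): sqrt(13) = 3.605551, (-3, -3)->(0, 8): sqrt(130) = 11.401754, (0, 8)->(-8, 5): sqrt(73) = 8.544004, (-8, 5)->(-6, -1): sqrt(40) = 6.324555
Sum = 29.875864
Perimeter = 29.8759

29.8759


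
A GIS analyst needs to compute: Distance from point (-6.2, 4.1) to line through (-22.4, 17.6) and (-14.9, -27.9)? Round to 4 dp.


|cross product| = 635.85
|line direction| = sqrt(2126.5) = 46.114
Distance = 635.85/sqrt(2126.5) = 13.7887

13.7887


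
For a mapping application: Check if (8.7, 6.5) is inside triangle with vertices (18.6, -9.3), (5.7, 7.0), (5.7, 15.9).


Cross products: AB x AP = -42.45, BC x BP = -26.7, CA x CP = -45.66
All same sign? yes

Yes, inside


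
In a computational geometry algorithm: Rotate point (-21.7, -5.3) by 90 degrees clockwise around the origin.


90° CW: (x,y) -> (y, -x)
(-21.7,-5.3) -> (-5.3, 21.7)

(-5.3, 21.7)


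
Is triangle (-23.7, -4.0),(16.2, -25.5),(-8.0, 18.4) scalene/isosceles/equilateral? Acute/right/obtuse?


Side lengths squared: AB^2=2054.26, BC^2=2512.85, CA^2=748.25
Sorted: [748.25, 2054.26, 2512.85]
By sides: Scalene, By angles: Acute

Scalene, Acute


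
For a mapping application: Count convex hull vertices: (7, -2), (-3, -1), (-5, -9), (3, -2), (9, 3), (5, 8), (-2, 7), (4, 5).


Convex hull vertices (CCW): (-5, -9), (7, -2), (9, 3), (5, 8), (-2, 7)
Count = 5

5


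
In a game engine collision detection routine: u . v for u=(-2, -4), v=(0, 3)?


u . v = u_x*v_x + u_y*v_y = (-2)*0 + (-4)*3
= 0 + (-12) = -12

-12


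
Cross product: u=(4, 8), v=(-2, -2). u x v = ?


u x v = u_x*v_y - u_y*v_x = 4*(-2) - 8*(-2)
= (-8) - (-16) = 8

8


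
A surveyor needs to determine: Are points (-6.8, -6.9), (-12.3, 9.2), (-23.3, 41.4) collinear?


Cross product: ((-12.3)-(-6.8))*(41.4-(-6.9)) - (9.2-(-6.9))*((-23.3)-(-6.8))
= 0

Yes, collinear


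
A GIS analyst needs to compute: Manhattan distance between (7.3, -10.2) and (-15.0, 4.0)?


|7.3-(-15)| + |(-10.2)-4| = 22.3 + 14.2 = 36.5

36.5


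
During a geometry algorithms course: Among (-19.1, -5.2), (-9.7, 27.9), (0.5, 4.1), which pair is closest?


d(P0,P1) = 34.4089, d(P0,P2) = 21.6945, d(P1,P2) = 25.8936
Closest: P0 and P2

Closest pair: (-19.1, -5.2) and (0.5, 4.1), distance = 21.6945


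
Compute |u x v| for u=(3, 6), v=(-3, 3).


|u x v| = |3*3 - 6*(-3)|
= |9 - (-18)| = 27

27


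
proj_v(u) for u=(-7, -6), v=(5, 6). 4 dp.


u.v = -71, |v| = sqrt(61) = 7.8102
Scalar projection = u.v / |v| = -71 / sqrt(61) = -9.0906

-9.0906


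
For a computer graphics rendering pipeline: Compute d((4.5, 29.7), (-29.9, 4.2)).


dx=-34.4, dy=-25.5
d^2 = (-34.4)^2 + (-25.5)^2 = 1833.61
d = sqrt(1833.61) = 42.8207

42.8207


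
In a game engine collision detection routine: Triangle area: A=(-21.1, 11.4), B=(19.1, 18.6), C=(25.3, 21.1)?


Area = |x_A(y_B-y_C) + x_B(y_C-y_A) + x_C(y_A-y_B)|/2
= |52.75 + 185.27 + (-182.16)|/2
= 55.86/2 = 27.93

27.93


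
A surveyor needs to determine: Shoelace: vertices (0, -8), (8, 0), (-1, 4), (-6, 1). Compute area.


Shoelace sum: (0*0 - 8*(-8)) + (8*4 - (-1)*0) + ((-1)*1 - (-6)*4) + ((-6)*(-8) - 0*1)
= 167
Area = |167|/2 = 83.5

83.5


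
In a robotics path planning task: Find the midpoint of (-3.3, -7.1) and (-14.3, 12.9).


M = (((-3.3)+(-14.3))/2, ((-7.1)+12.9)/2)
= (-8.8, 2.9)

(-8.8, 2.9)


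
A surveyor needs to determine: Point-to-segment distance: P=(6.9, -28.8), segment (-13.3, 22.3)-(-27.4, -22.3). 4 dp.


Project P onto AB: t = 0.9115 (clamped to [0,1])
Closest point on segment: (-26.1515, -18.351)
Distance: 34.6639

34.6639


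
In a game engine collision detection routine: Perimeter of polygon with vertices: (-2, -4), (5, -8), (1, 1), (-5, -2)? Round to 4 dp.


Sides: (-2, -4)->(5, -8): sqrt(65) = 8.062258, (5, -8)->(1, 1): sqrt(97) = 9.848858, (1, 1)->(-5, -2): sqrt(45) = 6.708204, (-5, -2)->(-2, -4): sqrt(13) = 3.605551
Sum = 28.224871
Perimeter = 28.2249

28.2249


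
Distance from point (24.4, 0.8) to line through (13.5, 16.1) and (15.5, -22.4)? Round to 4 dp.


|cross product| = 389.05
|line direction| = sqrt(1486.25) = 38.5519
Distance = 389.05/sqrt(1486.25) = 10.0916

10.0916


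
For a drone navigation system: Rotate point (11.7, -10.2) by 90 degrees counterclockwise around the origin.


90° CCW: (x,y) -> (-y, x)
(11.7,-10.2) -> (10.2, 11.7)

(10.2, 11.7)


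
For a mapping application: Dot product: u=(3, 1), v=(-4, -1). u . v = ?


u . v = u_x*v_x + u_y*v_y = 3*(-4) + 1*(-1)
= (-12) + (-1) = -13

-13


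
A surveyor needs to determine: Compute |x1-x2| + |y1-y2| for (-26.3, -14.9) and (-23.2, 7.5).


|(-26.3)-(-23.2)| + |(-14.9)-7.5| = 3.1 + 22.4 = 25.5

25.5


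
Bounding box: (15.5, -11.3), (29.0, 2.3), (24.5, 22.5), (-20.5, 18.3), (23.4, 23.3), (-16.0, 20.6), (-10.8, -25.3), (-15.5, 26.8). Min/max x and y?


x range: [-20.5, 29]
y range: [-25.3, 26.8]
Bounding box: (-20.5,-25.3) to (29,26.8)

(-20.5,-25.3) to (29,26.8)


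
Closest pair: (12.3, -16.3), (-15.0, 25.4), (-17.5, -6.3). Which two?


d(P0,P1) = 49.8415, d(P0,P2) = 31.4331, d(P1,P2) = 31.7984
Closest: P0 and P2

Closest pair: (12.3, -16.3) and (-17.5, -6.3), distance = 31.4331


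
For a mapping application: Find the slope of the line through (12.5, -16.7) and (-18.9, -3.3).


slope = (y2-y1)/(x2-x1) = ((-3.3)-(-16.7))/((-18.9)-12.5) = 13.4/(-31.4) = -0.4268

-0.4268


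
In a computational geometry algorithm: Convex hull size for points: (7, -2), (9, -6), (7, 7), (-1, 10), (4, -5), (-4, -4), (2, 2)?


Convex hull vertices (CCW): (-4, -4), (9, -6), (7, 7), (-1, 10)
Count = 4

4


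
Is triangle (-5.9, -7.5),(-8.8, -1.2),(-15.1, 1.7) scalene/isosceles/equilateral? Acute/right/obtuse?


Side lengths squared: AB^2=48.1, BC^2=48.1, CA^2=169.28
Sorted: [48.1, 48.1, 169.28]
By sides: Isosceles, By angles: Obtuse

Isosceles, Obtuse


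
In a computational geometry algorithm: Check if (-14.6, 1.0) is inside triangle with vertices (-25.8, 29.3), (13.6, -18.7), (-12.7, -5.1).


Cross products: AB x AP = -577.42, BC x BP = -134.59, CA x CP = -14.55
All same sign? yes

Yes, inside


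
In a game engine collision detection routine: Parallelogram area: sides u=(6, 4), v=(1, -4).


|u x v| = |6*(-4) - 4*1|
= |(-24) - 4| = 28

28


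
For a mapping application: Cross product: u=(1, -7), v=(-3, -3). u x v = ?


u x v = u_x*v_y - u_y*v_x = 1*(-3) - (-7)*(-3)
= (-3) - 21 = -24

-24


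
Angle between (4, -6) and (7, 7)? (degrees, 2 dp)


u.v = -14, |u| = sqrt(52) = 7.2111, |v| = sqrt(98) = 9.8995
cos(theta) = u.v/(|u||v|) = -14/sqrt(5096) = -0.196116
theta = acos(-0.196116) = 101.31 degrees

101.31 degrees


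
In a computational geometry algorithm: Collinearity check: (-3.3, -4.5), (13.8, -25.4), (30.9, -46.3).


Cross product: (13.8-(-3.3))*((-46.3)-(-4.5)) - ((-25.4)-(-4.5))*(30.9-(-3.3))
= 0

Yes, collinear


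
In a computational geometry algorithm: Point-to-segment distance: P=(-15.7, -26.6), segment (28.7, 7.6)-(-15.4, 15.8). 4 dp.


Project P onto AB: t = 0.8338 (clamped to [0,1])
Closest point on segment: (-8.0695, 14.437)
Distance: 41.7403

41.7403


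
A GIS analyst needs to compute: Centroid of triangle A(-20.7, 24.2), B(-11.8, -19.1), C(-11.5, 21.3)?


Centroid = ((x_A+x_B+x_C)/3, (y_A+y_B+y_C)/3)
= (((-20.7)+(-11.8)+(-11.5))/3, (24.2+(-19.1)+21.3)/3)
= (-14.6667, 8.8)

(-14.6667, 8.8)


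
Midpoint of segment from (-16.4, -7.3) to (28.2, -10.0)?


M = (((-16.4)+28.2)/2, ((-7.3)+(-10))/2)
= (5.9, -8.65)

(5.9, -8.65)


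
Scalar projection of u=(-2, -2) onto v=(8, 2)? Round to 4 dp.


u.v = -20, |v| = sqrt(68) = 8.2462
Scalar projection = u.v / |v| = -20 / sqrt(68) = -2.4254

-2.4254


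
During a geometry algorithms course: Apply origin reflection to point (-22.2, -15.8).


Reflection over origin: (x,y) -> (-x,-y)
(-22.2, -15.8) -> (22.2, 15.8)

(22.2, 15.8)


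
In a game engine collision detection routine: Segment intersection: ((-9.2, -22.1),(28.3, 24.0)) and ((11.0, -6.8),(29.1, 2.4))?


Cross products: d1=-91.09, d2=398.32, d3=-357.47, d4=-846.88
d1*d2 < 0 and d3*d4 < 0? no

No, they don't intersect


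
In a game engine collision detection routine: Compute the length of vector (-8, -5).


|u| = sqrt((-8)^2 + (-5)^2) = sqrt(89) = 9.434

9.434


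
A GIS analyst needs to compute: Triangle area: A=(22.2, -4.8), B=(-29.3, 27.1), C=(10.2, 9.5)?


Area = |x_A(y_B-y_C) + x_B(y_C-y_A) + x_C(y_A-y_B)|/2
= |390.72 + (-418.99) + (-325.38)|/2
= 353.65/2 = 176.825

176.825


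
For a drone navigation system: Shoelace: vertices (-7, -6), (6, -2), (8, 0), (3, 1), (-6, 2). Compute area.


Shoelace sum: ((-7)*(-2) - 6*(-6)) + (6*0 - 8*(-2)) + (8*1 - 3*0) + (3*2 - (-6)*1) + ((-6)*(-6) - (-7)*2)
= 136
Area = |136|/2 = 68

68


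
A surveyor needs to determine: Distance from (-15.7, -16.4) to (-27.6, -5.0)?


dx=-11.9, dy=11.4
d^2 = (-11.9)^2 + 11.4^2 = 271.57
d = sqrt(271.57) = 16.4794

16.4794


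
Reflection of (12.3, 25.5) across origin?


Reflection over origin: (x,y) -> (-x,-y)
(12.3, 25.5) -> (-12.3, -25.5)

(-12.3, -25.5)


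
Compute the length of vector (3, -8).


|u| = sqrt(3^2 + (-8)^2) = sqrt(73) = 8.544

8.544


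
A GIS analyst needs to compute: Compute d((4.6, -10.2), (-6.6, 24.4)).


dx=-11.2, dy=34.6
d^2 = (-11.2)^2 + 34.6^2 = 1322.6
d = sqrt(1322.6) = 36.3676

36.3676


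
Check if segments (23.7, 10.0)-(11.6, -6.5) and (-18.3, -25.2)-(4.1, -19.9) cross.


Cross products: d1=565.88, d2=260.41, d3=-267.08, d4=38.39
d1*d2 < 0 and d3*d4 < 0? no

No, they don't intersect


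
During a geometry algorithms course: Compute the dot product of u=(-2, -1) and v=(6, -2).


u . v = u_x*v_x + u_y*v_y = (-2)*6 + (-1)*(-2)
= (-12) + 2 = -10

-10


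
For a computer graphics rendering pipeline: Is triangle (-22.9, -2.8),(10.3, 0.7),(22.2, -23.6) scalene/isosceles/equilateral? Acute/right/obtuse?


Side lengths squared: AB^2=1114.49, BC^2=732.1, CA^2=2466.65
Sorted: [732.1, 1114.49, 2466.65]
By sides: Scalene, By angles: Obtuse

Scalene, Obtuse


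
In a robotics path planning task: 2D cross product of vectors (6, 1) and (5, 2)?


u x v = u_x*v_y - u_y*v_x = 6*2 - 1*5
= 12 - 5 = 7

7


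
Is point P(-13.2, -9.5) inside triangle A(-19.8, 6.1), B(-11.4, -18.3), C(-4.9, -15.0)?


Cross products: AB x AP = 30, BC x BP = 63.14, CA x CP = 93.18
All same sign? yes

Yes, inside


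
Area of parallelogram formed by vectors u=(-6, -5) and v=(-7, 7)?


|u x v| = |(-6)*7 - (-5)*(-7)|
= |(-42) - 35| = 77

77


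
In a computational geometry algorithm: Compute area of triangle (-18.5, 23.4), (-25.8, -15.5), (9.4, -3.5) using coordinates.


Area = |x_A(y_B-y_C) + x_B(y_C-y_A) + x_C(y_A-y_B)|/2
= |222 + 694.02 + 365.66|/2
= 1281.68/2 = 640.84

640.84


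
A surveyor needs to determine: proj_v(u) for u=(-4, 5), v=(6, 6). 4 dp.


u.v = 6, |v| = sqrt(72) = 8.4853
Scalar projection = u.v / |v| = 6 / sqrt(72) = 0.7071

0.7071


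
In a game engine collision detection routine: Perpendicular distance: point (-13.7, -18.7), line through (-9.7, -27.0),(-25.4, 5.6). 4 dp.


|cross product| = 0.09
|line direction| = sqrt(1309.25) = 36.1836
Distance = 0.09/sqrt(1309.25) = 0.0025

0.0025


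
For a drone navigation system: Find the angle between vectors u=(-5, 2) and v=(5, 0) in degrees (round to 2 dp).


u.v = -25, |u| = sqrt(29) = 5.3852, |v| = sqrt(25) = 5
cos(theta) = u.v/(|u||v|) = -25/sqrt(725) = -0.928477
theta = acos(-0.928477) = 158.2 degrees

158.2 degrees


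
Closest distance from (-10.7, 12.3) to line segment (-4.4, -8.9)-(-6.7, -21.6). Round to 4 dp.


Project P onto AB: t = 0 (clamped to [0,1])
Closest point on segment: (-4.4, -8.9)
Distance: 22.1163

22.1163


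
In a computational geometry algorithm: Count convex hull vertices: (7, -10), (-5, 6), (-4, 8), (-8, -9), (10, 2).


Convex hull vertices (CCW): (-8, -9), (7, -10), (10, 2), (-4, 8), (-5, 6)
Count = 5

5


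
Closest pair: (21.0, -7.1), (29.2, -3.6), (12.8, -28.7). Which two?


d(P0,P1) = 8.9157, d(P0,P2) = 23.1041, d(P1,P2) = 29.9828
Closest: P0 and P1

Closest pair: (21.0, -7.1) and (29.2, -3.6), distance = 8.9157


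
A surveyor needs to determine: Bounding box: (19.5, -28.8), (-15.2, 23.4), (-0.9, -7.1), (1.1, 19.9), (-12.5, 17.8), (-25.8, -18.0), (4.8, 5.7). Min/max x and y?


x range: [-25.8, 19.5]
y range: [-28.8, 23.4]
Bounding box: (-25.8,-28.8) to (19.5,23.4)

(-25.8,-28.8) to (19.5,23.4)


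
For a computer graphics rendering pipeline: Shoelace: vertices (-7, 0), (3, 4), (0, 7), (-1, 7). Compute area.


Shoelace sum: ((-7)*4 - 3*0) + (3*7 - 0*4) + (0*7 - (-1)*7) + ((-1)*0 - (-7)*7)
= 49
Area = |49|/2 = 24.5

24.5


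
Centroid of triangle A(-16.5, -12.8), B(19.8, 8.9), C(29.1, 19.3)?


Centroid = ((x_A+x_B+x_C)/3, (y_A+y_B+y_C)/3)
= (((-16.5)+19.8+29.1)/3, ((-12.8)+8.9+19.3)/3)
= (10.8, 5.1333)

(10.8, 5.1333)


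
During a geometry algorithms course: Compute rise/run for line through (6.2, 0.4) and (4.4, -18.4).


slope = (y2-y1)/(x2-x1) = ((-18.4)-0.4)/(4.4-6.2) = (-18.8)/(-1.8) = 10.4444

10.4444


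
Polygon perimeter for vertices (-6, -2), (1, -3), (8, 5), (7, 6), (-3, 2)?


Sides: (-6, -2)->(1, -3): sqrt(50) = 7.071068, (1, -3)->(8, 5): sqrt(113) = 10.630146, (8, 5)->(7, 6): sqrt(2) = 1.414214, (7, 6)->(-3, 2): sqrt(116) = 10.77033, (-3, 2)->(-6, -2): sqrt(25) = 5
Sum = 34.885758
Perimeter = 34.8858

34.8858


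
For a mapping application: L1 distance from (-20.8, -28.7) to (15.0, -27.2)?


|(-20.8)-15| + |(-28.7)-(-27.2)| = 35.8 + 1.5 = 37.3

37.3


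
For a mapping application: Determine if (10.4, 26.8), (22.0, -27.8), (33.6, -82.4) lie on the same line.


Cross product: (22-10.4)*((-82.4)-26.8) - ((-27.8)-26.8)*(33.6-10.4)
= 0

Yes, collinear


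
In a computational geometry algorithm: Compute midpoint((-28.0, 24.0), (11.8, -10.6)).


M = (((-28)+11.8)/2, (24+(-10.6))/2)
= (-8.1, 6.7)

(-8.1, 6.7)


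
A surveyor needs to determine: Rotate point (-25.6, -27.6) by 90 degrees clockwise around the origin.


90° CW: (x,y) -> (y, -x)
(-25.6,-27.6) -> (-27.6, 25.6)

(-27.6, 25.6)


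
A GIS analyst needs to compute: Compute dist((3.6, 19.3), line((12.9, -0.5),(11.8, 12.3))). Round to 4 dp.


|cross product| = 97.26
|line direction| = sqrt(165.05) = 12.8472
Distance = 97.26/sqrt(165.05) = 7.5705

7.5705


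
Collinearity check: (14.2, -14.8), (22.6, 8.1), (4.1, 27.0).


Cross product: (22.6-14.2)*(27-(-14.8)) - (8.1-(-14.8))*(4.1-14.2)
= 582.41

No, not collinear


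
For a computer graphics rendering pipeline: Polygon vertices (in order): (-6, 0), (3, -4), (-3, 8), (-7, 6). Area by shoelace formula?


Shoelace sum: ((-6)*(-4) - 3*0) + (3*8 - (-3)*(-4)) + ((-3)*6 - (-7)*8) + ((-7)*0 - (-6)*6)
= 110
Area = |110|/2 = 55

55


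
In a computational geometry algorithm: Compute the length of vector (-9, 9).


|u| = sqrt((-9)^2 + 9^2) = sqrt(162) = 12.7279

12.7279


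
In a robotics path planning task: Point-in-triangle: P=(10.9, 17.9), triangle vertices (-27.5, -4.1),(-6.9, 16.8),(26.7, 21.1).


Cross products: AB x AP = -349.36, BC x BP = -39.58, CA x CP = -224.72
All same sign? yes

Yes, inside


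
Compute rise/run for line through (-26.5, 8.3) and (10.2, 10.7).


slope = (y2-y1)/(x2-x1) = (10.7-8.3)/(10.2-(-26.5)) = 2.4/36.7 = 0.0654

0.0654


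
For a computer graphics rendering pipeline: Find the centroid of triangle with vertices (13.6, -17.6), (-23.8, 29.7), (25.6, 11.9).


Centroid = ((x_A+x_B+x_C)/3, (y_A+y_B+y_C)/3)
= ((13.6+(-23.8)+25.6)/3, ((-17.6)+29.7+11.9)/3)
= (5.1333, 8)

(5.1333, 8)


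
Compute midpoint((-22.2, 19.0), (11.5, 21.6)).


M = (((-22.2)+11.5)/2, (19+21.6)/2)
= (-5.35, 20.3)

(-5.35, 20.3)


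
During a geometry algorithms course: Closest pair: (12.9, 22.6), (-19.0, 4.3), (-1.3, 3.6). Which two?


d(P0,P1) = 36.7764, d(P0,P2) = 23.72, d(P1,P2) = 17.7138
Closest: P1 and P2

Closest pair: (-19.0, 4.3) and (-1.3, 3.6), distance = 17.7138


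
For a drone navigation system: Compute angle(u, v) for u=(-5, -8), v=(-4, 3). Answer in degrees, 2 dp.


u.v = -4, |u| = sqrt(89) = 9.434, |v| = sqrt(25) = 5
cos(theta) = u.v/(|u||v|) = -4/sqrt(2225) = -0.0848
theta = acos(-0.0848) = 94.86 degrees

94.86 degrees


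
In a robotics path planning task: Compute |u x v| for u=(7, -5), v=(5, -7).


|u x v| = |7*(-7) - (-5)*5|
= |(-49) - (-25)| = 24

24


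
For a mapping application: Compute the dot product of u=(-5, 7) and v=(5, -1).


u . v = u_x*v_x + u_y*v_y = (-5)*5 + 7*(-1)
= (-25) + (-7) = -32

-32


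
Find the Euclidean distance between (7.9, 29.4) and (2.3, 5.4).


dx=-5.6, dy=-24
d^2 = (-5.6)^2 + (-24)^2 = 607.36
d = sqrt(607.36) = 24.6447

24.6447


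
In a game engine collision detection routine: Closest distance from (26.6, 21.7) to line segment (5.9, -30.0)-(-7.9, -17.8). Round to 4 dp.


Project P onto AB: t = 1 (clamped to [0,1])
Closest point on segment: (-7.9, -17.8)
Distance: 52.4452

52.4452


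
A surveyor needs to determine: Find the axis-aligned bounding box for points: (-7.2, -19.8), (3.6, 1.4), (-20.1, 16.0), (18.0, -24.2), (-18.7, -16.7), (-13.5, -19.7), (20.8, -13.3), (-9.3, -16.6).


x range: [-20.1, 20.8]
y range: [-24.2, 16]
Bounding box: (-20.1,-24.2) to (20.8,16)

(-20.1,-24.2) to (20.8,16)


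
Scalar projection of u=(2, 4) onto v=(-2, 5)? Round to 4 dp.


u.v = 16, |v| = sqrt(29) = 5.3852
Scalar projection = u.v / |v| = 16 / sqrt(29) = 2.9711

2.9711


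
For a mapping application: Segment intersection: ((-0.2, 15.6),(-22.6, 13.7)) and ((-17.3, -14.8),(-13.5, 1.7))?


Cross products: d1=-166.63, d2=195.75, d3=648.47, d4=286.09
d1*d2 < 0 and d3*d4 < 0? no

No, they don't intersect


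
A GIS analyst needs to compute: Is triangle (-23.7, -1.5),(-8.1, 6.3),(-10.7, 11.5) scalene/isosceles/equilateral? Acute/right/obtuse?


Side lengths squared: AB^2=304.2, BC^2=33.8, CA^2=338
Sorted: [33.8, 304.2, 338]
By sides: Scalene, By angles: Right

Scalene, Right


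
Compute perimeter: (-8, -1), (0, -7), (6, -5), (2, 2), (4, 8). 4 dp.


Sides: (-8, -1)->(0, -7): sqrt(100) = 10, (0, -7)->(6, -5): sqrt(40) = 6.324555, (6, -5)->(2, 2): sqrt(65) = 8.062258, (2, 2)->(4, 8): sqrt(40) = 6.324555, (4, 8)->(-8, -1): sqrt(225) = 15
Sum = 45.711368
Perimeter = 45.7114

45.7114


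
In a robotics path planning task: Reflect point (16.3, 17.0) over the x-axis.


Reflection over x-axis: (x,y) -> (x,-y)
(16.3, 17) -> (16.3, -17)

(16.3, -17)


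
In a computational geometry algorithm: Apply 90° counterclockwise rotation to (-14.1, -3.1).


90° CCW: (x,y) -> (-y, x)
(-14.1,-3.1) -> (3.1, -14.1)

(3.1, -14.1)


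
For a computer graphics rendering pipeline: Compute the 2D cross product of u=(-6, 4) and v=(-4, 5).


u x v = u_x*v_y - u_y*v_x = (-6)*5 - 4*(-4)
= (-30) - (-16) = -14

-14


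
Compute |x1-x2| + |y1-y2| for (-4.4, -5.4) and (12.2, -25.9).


|(-4.4)-12.2| + |(-5.4)-(-25.9)| = 16.6 + 20.5 = 37.1

37.1


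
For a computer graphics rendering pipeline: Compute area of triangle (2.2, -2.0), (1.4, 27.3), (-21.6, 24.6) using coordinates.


Area = |x_A(y_B-y_C) + x_B(y_C-y_A) + x_C(y_A-y_B)|/2
= |5.94 + 37.24 + 632.88|/2
= 676.06/2 = 338.03

338.03


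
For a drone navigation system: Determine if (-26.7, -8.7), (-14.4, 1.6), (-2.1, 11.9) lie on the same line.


Cross product: ((-14.4)-(-26.7))*(11.9-(-8.7)) - (1.6-(-8.7))*((-2.1)-(-26.7))
= 0

Yes, collinear
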